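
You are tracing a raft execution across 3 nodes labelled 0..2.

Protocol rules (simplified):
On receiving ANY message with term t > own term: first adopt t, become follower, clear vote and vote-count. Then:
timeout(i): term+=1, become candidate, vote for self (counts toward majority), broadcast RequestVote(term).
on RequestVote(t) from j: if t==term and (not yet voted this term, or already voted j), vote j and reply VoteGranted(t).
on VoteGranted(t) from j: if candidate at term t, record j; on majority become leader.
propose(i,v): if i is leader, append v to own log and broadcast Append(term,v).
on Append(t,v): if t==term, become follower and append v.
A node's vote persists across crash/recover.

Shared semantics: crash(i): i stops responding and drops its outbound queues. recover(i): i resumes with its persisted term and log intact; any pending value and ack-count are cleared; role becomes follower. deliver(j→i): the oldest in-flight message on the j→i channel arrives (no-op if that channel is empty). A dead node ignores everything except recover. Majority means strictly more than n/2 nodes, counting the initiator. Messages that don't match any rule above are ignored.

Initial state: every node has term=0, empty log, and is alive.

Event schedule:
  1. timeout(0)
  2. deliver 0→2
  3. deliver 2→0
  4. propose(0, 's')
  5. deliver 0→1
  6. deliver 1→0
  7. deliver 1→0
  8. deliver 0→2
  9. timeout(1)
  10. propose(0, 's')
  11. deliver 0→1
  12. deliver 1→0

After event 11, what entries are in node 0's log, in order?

[1] timeout(0) → N0(cand t1 [-])
[2] deliver 0→2 → N2(foll t1 [-])
[3] deliver 2→0 → N0(lead t1 [-])
[4] propose(0,'s') → N0(lead t1 [s])
[5] deliver 0→1 → N1(foll t1 [-])
[6] deliver 1→0 → ∅
[7] deliver 1→0 → ∅
[8] deliver 0→2 → N2(foll t1 [s])
[9] timeout(1) → N1(cand t2 [-])
[10] propose(0,'s') → N0(lead t1 [s,s])
[11] deliver 0→1 → ∅

s,s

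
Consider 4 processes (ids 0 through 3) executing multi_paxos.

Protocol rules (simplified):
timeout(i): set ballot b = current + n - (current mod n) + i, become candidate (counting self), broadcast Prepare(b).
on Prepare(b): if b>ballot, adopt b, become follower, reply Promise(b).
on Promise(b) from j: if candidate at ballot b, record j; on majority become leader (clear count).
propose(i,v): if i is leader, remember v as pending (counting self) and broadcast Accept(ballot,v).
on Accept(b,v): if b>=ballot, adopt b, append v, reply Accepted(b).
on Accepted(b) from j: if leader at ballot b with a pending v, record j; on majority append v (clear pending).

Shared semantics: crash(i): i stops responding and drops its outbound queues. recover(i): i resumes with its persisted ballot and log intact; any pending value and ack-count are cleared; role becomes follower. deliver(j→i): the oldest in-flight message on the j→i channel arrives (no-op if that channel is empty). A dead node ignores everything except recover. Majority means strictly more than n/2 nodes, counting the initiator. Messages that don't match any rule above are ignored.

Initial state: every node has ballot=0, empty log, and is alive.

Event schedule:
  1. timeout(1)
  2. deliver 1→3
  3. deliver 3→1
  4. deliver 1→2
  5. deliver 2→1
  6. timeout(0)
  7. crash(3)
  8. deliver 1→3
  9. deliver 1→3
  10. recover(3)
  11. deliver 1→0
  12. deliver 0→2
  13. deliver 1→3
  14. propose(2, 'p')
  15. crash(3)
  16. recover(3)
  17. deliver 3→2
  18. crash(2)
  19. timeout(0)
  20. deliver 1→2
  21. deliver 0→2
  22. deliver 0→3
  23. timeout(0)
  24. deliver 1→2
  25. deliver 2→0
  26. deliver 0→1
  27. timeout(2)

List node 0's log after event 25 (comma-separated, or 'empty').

step 1 timeout(1): 1={cand,b=5,log=-}
step 2 deliver 1→3: 3={foll,b=5,log=-}
step 3 deliver 3→1: —
step 4 deliver 1→2: 2={foll,b=5,log=-}
step 5 deliver 2→1: 1={lead,b=5,log=-}
step 6 timeout(0): 0={cand,b=4,log=-}
step 7 crash(3): 3={✗foll,b=5,log=-}
step 8 deliver 1→3: —
step 9 deliver 1→3: —
step 10 recover(3): 3={foll,b=5,log=-}
step 11 deliver 1→0: 0={foll,b=5,log=-}
step 12 deliver 0→2: —
step 13 deliver 1→3: —
step 14 propose(2,'p'): —
step 15 crash(3): 3={✗foll,b=5,log=-}
step 16 recover(3): 3={foll,b=5,log=-}
step 17 deliver 3→2: —
step 18 crash(2): 2={✗foll,b=5,log=-}
step 19 timeout(0): 0={cand,b=8,log=-}
step 20 deliver 1→2: —
step 21 deliver 0→2: —
step 22 deliver 0→3: —
step 23 timeout(0): 0={cand,b=12,log=-}
step 24 deliver 1→2: —
step 25 deliver 2→0: —

empty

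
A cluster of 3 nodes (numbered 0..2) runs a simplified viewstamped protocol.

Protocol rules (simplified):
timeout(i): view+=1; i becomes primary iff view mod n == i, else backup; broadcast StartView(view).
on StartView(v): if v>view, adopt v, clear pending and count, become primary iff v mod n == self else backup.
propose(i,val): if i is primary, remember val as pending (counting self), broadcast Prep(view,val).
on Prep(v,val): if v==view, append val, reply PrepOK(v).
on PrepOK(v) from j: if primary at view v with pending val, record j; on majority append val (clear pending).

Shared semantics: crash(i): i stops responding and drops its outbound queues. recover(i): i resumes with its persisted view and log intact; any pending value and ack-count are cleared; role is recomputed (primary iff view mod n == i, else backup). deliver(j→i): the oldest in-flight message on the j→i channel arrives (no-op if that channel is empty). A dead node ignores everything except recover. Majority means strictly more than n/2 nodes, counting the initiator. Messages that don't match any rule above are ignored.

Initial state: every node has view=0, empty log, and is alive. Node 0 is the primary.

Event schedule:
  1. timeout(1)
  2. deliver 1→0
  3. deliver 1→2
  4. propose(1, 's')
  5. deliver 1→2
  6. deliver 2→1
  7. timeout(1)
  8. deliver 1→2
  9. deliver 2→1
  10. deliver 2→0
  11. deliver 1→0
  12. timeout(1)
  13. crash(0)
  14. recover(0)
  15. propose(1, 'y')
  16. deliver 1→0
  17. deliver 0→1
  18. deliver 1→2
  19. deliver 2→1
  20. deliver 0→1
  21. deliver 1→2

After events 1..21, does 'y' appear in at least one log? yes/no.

no

1. timeout(1):  <1:prim v1 ->
2. deliver 1→0:  <0:back v1 ->
3. deliver 1→2:  <2:back v1 ->
4. propose(1,'s'):  nop
5. deliver 1→2:  <2:back v1 s>
6. deliver 2→1:  <1:prim v1 s>
7. timeout(1):  <1:back v2 s>
8. deliver 1→2:  <2:prim v2 s>
9. deliver 2→1:  nop
10. deliver 2→0:  nop
11. deliver 1→0:  <0:back v1 s>
12. timeout(1):  <1:back v3 s>
13. crash(0):  <0:✗back v1 s>
14. recover(0):  <0:back v1 s>
15. propose(1,'y'):  nop
16. deliver 1→0:  <0:back v2 s>
17. deliver 0→1:  nop
18. deliver 1→2:  <2:back v3 s>
19. deliver 2→1:  nop
20. deliver 0→1:  nop
21. deliver 1→2:  nop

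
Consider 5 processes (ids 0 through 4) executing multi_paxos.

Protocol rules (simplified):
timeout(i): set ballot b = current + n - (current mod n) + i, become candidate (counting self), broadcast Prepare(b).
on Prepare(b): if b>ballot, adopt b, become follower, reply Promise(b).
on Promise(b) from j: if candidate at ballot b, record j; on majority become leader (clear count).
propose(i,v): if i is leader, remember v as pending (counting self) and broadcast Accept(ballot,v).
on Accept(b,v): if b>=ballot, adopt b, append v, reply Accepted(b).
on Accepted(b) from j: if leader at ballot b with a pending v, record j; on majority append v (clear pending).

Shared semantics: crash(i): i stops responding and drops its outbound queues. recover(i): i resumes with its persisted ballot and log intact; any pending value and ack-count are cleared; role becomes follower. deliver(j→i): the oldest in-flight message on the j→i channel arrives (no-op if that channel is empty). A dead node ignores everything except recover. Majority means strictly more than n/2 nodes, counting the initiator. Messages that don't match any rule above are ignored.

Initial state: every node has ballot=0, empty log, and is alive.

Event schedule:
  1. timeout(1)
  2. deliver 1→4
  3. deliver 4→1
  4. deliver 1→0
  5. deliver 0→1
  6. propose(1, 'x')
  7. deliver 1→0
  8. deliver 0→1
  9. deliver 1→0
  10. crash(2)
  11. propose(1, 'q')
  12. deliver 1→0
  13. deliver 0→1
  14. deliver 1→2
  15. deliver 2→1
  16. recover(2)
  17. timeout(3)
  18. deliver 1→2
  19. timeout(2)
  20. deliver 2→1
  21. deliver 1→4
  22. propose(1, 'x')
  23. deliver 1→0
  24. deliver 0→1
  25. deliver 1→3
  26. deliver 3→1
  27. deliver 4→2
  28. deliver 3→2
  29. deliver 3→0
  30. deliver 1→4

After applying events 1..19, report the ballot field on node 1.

6

step 1 timeout(1): 1={cand,b=6,log=-}
step 2 deliver 1→4: 4={foll,b=6,log=-}
step 3 deliver 4→1: —
step 4 deliver 1→0: 0={foll,b=6,log=-}
step 5 deliver 0→1: 1={lead,b=6,log=-}
step 6 propose(1,'x'): —
step 7 deliver 1→0: 0={foll,b=6,log=x}
step 8 deliver 0→1: —
step 9 deliver 1→0: —
step 10 crash(2): 2={✗foll,b=0,log=-}
step 11 propose(1,'q'): —
step 12 deliver 1→0: 0={foll,b=6,log=x,q}
step 13 deliver 0→1: —
step 14 deliver 1→2: —
step 15 deliver 2→1: —
step 16 recover(2): 2={foll,b=0,log=-}
step 17 timeout(3): 3={cand,b=8,log=-}
step 18 deliver 1→2: 2={foll,b=6,log=-}
step 19 timeout(2): 2={cand,b=12,log=-}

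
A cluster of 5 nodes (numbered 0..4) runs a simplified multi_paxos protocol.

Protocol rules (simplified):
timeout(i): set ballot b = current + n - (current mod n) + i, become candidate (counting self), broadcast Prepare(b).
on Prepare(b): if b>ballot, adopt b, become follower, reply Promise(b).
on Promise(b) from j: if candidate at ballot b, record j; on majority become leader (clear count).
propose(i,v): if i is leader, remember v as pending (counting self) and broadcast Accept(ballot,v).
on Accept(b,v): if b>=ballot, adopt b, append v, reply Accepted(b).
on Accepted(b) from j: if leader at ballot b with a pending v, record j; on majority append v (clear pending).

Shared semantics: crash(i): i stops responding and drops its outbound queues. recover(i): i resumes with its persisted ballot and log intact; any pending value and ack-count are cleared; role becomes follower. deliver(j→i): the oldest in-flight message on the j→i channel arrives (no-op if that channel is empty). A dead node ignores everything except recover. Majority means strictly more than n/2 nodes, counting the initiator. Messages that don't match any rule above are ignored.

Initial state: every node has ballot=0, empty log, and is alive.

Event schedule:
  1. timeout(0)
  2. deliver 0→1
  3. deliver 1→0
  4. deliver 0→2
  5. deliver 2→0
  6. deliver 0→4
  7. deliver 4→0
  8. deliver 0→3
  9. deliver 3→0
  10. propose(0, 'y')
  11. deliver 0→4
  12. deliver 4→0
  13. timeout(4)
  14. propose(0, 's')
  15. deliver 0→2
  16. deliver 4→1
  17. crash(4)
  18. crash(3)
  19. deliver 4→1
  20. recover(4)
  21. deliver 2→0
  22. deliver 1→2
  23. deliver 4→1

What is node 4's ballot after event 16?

14

after 1 — timeout(0): n0:cand/b5/[-]
after 2 — deliver 0→1: n1:foll/b5/[-]
after 3 — deliver 1→0: ·
after 4 — deliver 0→2: n2:foll/b5/[-]
after 5 — deliver 2→0: n0:lead/b5/[-]
after 6 — deliver 0→4: n4:foll/b5/[-]
after 7 — deliver 4→0: ·
after 8 — deliver 0→3: n3:foll/b5/[-]
after 9 — deliver 3→0: ·
after 10 — propose(0,'y'): ·
after 11 — deliver 0→4: n4:foll/b5/[y]
after 12 — deliver 4→0: ·
after 13 — timeout(4): n4:cand/b14/[y]
after 14 — propose(0,'s'): ·
after 15 — deliver 0→2: n2:foll/b5/[y]
after 16 — deliver 4→1: n1:foll/b14/[-]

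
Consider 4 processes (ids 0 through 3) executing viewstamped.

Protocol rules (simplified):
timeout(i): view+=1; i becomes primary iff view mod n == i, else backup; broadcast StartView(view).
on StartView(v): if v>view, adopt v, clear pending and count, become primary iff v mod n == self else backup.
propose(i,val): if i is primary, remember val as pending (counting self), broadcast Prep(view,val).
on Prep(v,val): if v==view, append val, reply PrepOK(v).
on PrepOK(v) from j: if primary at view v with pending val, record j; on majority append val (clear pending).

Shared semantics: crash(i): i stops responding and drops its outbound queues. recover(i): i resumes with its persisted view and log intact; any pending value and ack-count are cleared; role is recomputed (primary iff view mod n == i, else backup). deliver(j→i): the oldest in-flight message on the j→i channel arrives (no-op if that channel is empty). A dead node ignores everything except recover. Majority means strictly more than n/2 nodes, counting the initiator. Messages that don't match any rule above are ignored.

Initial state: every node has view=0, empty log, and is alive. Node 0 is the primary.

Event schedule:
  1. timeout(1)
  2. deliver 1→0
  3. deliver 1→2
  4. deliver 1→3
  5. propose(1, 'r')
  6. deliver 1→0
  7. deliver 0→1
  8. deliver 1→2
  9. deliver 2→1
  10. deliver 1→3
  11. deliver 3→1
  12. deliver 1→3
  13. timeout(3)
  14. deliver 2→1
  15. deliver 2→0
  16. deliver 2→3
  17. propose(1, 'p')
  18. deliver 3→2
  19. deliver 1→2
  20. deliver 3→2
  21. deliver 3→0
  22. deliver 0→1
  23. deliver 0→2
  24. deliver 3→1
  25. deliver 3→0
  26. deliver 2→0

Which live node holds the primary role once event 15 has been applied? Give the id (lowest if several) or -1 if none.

1

1. timeout(1):  <1:prim v1 ->
2. deliver 1→0:  <0:back v1 ->
3. deliver 1→2:  <2:back v1 ->
4. deliver 1→3:  <3:back v1 ->
5. propose(1,'r'):  nop
6. deliver 1→0:  <0:back v1 r>
7. deliver 0→1:  nop
8. deliver 1→2:  <2:back v1 r>
9. deliver 2→1:  <1:prim v1 r>
10. deliver 1→3:  <3:back v1 r>
11. deliver 3→1:  nop
12. deliver 1→3:  nop
13. timeout(3):  <3:back v2 r>
14. deliver 2→1:  nop
15. deliver 2→0:  nop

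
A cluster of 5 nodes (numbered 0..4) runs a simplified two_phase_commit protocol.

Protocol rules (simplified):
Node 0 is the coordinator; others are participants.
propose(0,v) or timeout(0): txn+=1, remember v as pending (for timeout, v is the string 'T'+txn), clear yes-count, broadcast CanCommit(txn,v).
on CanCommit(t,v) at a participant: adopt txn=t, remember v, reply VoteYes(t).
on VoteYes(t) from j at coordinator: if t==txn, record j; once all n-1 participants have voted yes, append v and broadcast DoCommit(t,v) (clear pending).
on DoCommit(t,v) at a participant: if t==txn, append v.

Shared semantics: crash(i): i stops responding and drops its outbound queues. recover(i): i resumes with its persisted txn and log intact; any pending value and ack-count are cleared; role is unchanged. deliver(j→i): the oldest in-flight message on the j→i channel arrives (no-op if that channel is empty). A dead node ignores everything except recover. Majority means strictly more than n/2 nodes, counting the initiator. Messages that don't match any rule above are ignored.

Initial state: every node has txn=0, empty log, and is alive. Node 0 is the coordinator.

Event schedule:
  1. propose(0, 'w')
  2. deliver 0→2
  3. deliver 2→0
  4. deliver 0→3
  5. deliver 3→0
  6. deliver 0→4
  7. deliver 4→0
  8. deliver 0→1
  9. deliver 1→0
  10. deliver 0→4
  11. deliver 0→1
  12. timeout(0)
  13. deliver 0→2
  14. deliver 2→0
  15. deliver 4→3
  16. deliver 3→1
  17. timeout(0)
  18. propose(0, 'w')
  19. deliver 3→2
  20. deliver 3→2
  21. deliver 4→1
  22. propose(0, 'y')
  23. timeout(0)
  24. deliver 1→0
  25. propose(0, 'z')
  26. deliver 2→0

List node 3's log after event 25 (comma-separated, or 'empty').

[1] propose(0,'w') → N0(coor t1 [-])
[2] deliver 0→2 → N2(part t1 [-])
[3] deliver 2→0 → ∅
[4] deliver 0→3 → N3(part t1 [-])
[5] deliver 3→0 → ∅
[6] deliver 0→4 → N4(part t1 [-])
[7] deliver 4→0 → ∅
[8] deliver 0→1 → N1(part t1 [-])
[9] deliver 1→0 → N0(coor t1 [w])
[10] deliver 0→4 → N4(part t1 [w])
[11] deliver 0→1 → N1(part t1 [w])
[12] timeout(0) → N0(coor t2 [w])
[13] deliver 0→2 → N2(part t1 [w])
[14] deliver 2→0 → ∅
[15] deliver 4→3 → ∅
[16] deliver 3→1 → ∅
[17] timeout(0) → N0(coor t3 [w])
[18] propose(0,'w') → N0(coor t4 [w])
[19] deliver 3→2 → ∅
[20] deliver 3→2 → ∅
[21] deliver 4→1 → ∅
[22] propose(0,'y') → N0(coor t5 [w])
[23] timeout(0) → N0(coor t6 [w])
[24] deliver 1→0 → ∅
[25] propose(0,'z') → N0(coor t7 [w])

empty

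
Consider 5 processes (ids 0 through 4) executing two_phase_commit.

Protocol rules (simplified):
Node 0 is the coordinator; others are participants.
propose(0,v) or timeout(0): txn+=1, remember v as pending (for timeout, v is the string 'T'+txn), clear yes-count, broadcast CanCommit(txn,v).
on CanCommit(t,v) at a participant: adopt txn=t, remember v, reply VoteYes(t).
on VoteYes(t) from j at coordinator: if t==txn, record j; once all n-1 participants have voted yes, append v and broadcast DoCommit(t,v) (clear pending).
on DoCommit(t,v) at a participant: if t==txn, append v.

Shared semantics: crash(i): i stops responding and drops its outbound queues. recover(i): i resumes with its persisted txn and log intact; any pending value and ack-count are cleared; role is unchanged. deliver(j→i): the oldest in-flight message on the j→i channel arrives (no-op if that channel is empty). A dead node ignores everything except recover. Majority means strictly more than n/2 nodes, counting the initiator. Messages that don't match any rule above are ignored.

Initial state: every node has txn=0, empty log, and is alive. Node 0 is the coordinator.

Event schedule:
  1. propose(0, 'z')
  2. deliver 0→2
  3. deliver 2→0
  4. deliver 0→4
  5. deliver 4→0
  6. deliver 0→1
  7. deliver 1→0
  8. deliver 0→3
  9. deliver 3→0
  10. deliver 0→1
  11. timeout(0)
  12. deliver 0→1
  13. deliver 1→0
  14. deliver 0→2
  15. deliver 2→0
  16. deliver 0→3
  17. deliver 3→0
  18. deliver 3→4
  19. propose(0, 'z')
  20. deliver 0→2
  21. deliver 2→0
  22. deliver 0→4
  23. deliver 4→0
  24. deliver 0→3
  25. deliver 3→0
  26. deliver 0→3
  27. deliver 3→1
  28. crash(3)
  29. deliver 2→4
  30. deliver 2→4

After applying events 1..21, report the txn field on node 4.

1

[1] propose(0,'z') → N0(coor t1 [-])
[2] deliver 0→2 → N2(part t1 [-])
[3] deliver 2→0 → ∅
[4] deliver 0→4 → N4(part t1 [-])
[5] deliver 4→0 → ∅
[6] deliver 0→1 → N1(part t1 [-])
[7] deliver 1→0 → ∅
[8] deliver 0→3 → N3(part t1 [-])
[9] deliver 3→0 → N0(coor t1 [z])
[10] deliver 0→1 → N1(part t1 [z])
[11] timeout(0) → N0(coor t2 [z])
[12] deliver 0→1 → N1(part t2 [z])
[13] deliver 1→0 → ∅
[14] deliver 0→2 → N2(part t1 [z])
[15] deliver 2→0 → ∅
[16] deliver 0→3 → N3(part t1 [z])
[17] deliver 3→0 → ∅
[18] deliver 3→4 → ∅
[19] propose(0,'z') → N0(coor t3 [z])
[20] deliver 0→2 → N2(part t2 [z])
[21] deliver 2→0 → ∅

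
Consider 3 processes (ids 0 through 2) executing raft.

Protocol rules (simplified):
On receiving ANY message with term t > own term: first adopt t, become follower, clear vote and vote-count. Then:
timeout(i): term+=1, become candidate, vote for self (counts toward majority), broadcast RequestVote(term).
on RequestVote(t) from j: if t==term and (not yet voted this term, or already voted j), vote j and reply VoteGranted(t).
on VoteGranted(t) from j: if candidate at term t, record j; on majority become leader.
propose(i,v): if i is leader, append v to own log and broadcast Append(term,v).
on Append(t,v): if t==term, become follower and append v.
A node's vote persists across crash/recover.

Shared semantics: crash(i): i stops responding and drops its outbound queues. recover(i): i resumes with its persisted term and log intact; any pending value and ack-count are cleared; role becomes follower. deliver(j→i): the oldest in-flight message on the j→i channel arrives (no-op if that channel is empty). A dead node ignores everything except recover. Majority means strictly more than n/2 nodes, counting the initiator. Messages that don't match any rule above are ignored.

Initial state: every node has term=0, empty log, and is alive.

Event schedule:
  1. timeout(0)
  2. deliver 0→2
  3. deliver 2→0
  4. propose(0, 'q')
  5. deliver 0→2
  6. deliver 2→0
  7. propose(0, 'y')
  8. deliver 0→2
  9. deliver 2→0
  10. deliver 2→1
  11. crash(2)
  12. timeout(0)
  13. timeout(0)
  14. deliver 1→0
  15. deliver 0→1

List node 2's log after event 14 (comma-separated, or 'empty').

q,y

1. timeout(0):  <0:cand t1 ->
2. deliver 0→2:  <2:foll t1 ->
3. deliver 2→0:  <0:lead t1 ->
4. propose(0,'q'):  <0:lead t1 q>
5. deliver 0→2:  <2:foll t1 q>
6. deliver 2→0:  nop
7. propose(0,'y'):  <0:lead t1 q,y>
8. deliver 0→2:  <2:foll t1 q,y>
9. deliver 2→0:  nop
10. deliver 2→1:  nop
11. crash(2):  <2:✗foll t1 q,y>
12. timeout(0):  <0:cand t2 q,y>
13. timeout(0):  <0:cand t3 q,y>
14. deliver 1→0:  nop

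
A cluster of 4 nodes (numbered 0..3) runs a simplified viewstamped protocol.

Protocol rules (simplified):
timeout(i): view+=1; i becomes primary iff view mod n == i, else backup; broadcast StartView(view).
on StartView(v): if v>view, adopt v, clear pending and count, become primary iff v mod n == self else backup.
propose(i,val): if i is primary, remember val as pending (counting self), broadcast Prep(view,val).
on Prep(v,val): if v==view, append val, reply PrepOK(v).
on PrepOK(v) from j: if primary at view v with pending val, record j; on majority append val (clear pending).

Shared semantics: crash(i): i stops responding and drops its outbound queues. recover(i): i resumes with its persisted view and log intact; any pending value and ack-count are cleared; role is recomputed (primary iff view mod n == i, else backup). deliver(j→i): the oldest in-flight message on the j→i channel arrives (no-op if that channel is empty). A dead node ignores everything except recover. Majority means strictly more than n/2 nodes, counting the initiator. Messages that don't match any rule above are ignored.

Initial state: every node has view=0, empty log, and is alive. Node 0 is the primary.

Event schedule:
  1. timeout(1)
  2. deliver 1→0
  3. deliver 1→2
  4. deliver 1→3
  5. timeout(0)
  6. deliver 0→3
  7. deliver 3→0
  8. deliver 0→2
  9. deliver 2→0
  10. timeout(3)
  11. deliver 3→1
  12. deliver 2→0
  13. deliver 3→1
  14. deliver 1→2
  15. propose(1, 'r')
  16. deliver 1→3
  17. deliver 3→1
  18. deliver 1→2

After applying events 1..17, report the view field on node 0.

e1 timeout(1): 1[prim,v=1,-]
e2 deliver 1→0: 0[back,v=1,-]
e3 deliver 1→2: 2[back,v=1,-]
e4 deliver 1→3: 3[back,v=1,-]
e5 timeout(0): 0[back,v=2,-]
e6 deliver 0→3: 3[back,v=2,-]
e7 deliver 3→0: ·
e8 deliver 0→2: 2[prim,v=2,-]
e9 deliver 2→0: ·
e10 timeout(3): 3[prim,v=3,-]
e11 deliver 3→1: 1[back,v=3,-]
e12 deliver 2→0: ·
e13 deliver 3→1: ·
e14 deliver 1→2: ·
e15 propose(1,'r'): ·
e16 deliver 1→3: ·
e17 deliver 3→1: ·

2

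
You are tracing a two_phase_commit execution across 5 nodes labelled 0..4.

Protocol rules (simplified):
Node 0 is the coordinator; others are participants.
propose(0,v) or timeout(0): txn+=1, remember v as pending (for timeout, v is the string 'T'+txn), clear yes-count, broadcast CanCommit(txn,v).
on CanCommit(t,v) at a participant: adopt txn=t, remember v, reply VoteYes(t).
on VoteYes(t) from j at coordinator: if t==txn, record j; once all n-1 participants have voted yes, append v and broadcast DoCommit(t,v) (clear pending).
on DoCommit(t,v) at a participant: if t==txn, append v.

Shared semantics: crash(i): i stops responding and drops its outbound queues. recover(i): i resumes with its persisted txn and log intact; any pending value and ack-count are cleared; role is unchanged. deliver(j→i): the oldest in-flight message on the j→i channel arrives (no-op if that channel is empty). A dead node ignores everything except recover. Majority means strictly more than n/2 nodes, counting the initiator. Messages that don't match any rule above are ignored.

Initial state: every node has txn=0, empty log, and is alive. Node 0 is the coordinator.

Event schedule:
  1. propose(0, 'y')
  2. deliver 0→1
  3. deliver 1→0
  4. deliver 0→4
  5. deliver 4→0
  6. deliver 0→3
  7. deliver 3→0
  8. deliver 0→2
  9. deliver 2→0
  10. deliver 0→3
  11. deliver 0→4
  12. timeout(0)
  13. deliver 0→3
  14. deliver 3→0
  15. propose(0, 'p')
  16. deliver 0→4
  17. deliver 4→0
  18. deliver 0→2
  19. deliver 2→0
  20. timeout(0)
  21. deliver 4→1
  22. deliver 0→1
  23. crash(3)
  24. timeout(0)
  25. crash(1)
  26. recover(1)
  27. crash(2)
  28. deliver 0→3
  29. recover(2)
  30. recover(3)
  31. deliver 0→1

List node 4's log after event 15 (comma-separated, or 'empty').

y

[1] propose(0,'y') → N0(coor t1 [-])
[2] deliver 0→1 → N1(part t1 [-])
[3] deliver 1→0 → ∅
[4] deliver 0→4 → N4(part t1 [-])
[5] deliver 4→0 → ∅
[6] deliver 0→3 → N3(part t1 [-])
[7] deliver 3→0 → ∅
[8] deliver 0→2 → N2(part t1 [-])
[9] deliver 2→0 → N0(coor t1 [y])
[10] deliver 0→3 → N3(part t1 [y])
[11] deliver 0→4 → N4(part t1 [y])
[12] timeout(0) → N0(coor t2 [y])
[13] deliver 0→3 → N3(part t2 [y])
[14] deliver 3→0 → ∅
[15] propose(0,'p') → N0(coor t3 [y])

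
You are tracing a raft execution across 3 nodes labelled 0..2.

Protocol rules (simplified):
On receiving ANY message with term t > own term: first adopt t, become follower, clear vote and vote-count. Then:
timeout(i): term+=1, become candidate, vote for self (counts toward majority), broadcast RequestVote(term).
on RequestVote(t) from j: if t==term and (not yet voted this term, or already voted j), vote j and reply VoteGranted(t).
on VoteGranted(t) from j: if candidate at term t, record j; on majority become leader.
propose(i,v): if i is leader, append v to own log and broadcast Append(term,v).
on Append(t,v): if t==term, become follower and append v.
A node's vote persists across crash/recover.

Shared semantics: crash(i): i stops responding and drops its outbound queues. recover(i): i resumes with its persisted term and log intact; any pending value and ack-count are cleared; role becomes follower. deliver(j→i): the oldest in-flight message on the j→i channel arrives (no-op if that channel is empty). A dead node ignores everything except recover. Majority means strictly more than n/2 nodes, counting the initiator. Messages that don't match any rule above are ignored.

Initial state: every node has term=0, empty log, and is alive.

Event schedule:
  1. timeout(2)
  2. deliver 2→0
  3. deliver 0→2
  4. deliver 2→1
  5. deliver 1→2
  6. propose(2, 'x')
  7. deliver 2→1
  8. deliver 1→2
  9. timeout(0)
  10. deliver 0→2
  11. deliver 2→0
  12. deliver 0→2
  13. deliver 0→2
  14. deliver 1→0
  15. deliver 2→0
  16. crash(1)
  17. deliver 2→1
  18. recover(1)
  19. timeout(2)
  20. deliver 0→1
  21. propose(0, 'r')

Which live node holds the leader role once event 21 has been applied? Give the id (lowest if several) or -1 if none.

0

after 1 — timeout(2): n2:cand/t1/[-]
after 2 — deliver 2→0: n0:foll/t1/[-]
after 3 — deliver 0→2: n2:lead/t1/[-]
after 4 — deliver 2→1: n1:foll/t1/[-]
after 5 — deliver 1→2: ·
after 6 — propose(2,'x'): n2:lead/t1/[x]
after 7 — deliver 2→1: n1:foll/t1/[x]
after 8 — deliver 1→2: ·
after 9 — timeout(0): n0:cand/t2/[-]
after 10 — deliver 0→2: n2:foll/t2/[x]
after 11 — deliver 2→0: ·
after 12 — deliver 0→2: ·
after 13 — deliver 0→2: ·
after 14 — deliver 1→0: ·
after 15 — deliver 2→0: n0:lead/t2/[-]
after 16 — crash(1): n1:✗foll/t1/[x]
after 17 — deliver 2→1: ·
after 18 — recover(1): n1:foll/t1/[x]
after 19 — timeout(2): n2:cand/t3/[x]
after 20 — deliver 0→1: n1:foll/t2/[x]
after 21 — propose(0,'r'): n0:lead/t2/[r]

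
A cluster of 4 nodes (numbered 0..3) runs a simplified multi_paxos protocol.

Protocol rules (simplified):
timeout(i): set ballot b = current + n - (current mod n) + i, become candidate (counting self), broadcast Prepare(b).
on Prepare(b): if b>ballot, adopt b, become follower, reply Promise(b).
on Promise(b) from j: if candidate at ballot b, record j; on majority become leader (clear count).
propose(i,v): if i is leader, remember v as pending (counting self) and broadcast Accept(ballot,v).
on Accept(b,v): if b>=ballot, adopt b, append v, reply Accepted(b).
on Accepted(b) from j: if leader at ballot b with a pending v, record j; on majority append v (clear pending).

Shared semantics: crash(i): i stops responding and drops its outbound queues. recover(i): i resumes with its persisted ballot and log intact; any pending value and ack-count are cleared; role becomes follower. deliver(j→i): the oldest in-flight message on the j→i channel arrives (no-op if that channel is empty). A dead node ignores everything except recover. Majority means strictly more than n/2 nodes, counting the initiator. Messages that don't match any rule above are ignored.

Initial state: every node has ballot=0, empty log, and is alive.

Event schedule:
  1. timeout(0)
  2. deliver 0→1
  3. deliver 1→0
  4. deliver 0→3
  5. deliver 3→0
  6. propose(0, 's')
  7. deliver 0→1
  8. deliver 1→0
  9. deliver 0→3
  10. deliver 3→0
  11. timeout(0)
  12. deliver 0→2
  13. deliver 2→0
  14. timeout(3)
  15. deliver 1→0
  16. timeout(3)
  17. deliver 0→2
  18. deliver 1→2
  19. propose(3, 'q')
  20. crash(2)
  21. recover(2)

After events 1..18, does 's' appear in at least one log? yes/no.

yes

1. timeout(0):  <0:cand b4 ->
2. deliver 0→1:  <1:foll b4 ->
3. deliver 1→0:  nop
4. deliver 0→3:  <3:foll b4 ->
5. deliver 3→0:  <0:lead b4 ->
6. propose(0,'s'):  nop
7. deliver 0→1:  <1:foll b4 s>
8. deliver 1→0:  nop
9. deliver 0→3:  <3:foll b4 s>
10. deliver 3→0:  <0:lead b4 s>
11. timeout(0):  <0:cand b8 s>
12. deliver 0→2:  <2:foll b4 ->
13. deliver 2→0:  nop
14. timeout(3):  <3:cand b11 s>
15. deliver 1→0:  nop
16. timeout(3):  <3:cand b15 s>
17. deliver 0→2:  <2:foll b4 s>
18. deliver 1→2:  nop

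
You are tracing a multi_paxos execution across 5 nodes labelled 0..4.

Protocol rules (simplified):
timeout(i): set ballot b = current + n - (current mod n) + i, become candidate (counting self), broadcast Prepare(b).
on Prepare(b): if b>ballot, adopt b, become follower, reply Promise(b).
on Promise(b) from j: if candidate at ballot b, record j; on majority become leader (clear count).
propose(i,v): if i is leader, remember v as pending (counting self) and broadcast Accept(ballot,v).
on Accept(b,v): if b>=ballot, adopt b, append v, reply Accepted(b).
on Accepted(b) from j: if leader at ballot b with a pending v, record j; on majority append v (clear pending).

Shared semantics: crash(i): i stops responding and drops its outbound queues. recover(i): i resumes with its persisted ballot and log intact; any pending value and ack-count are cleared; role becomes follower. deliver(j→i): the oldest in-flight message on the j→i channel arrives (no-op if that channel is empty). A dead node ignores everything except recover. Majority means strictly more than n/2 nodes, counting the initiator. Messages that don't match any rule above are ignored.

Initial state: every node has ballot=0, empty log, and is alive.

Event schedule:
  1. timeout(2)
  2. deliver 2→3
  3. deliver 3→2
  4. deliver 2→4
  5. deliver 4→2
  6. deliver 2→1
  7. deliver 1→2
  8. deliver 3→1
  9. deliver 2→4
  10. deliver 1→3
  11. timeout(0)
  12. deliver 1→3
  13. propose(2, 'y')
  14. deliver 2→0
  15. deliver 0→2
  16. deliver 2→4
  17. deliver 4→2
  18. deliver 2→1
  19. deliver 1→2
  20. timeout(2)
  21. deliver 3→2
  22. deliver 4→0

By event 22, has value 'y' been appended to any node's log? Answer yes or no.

yes

step 1 timeout(2): 2={cand,b=7,log=-}
step 2 deliver 2→3: 3={foll,b=7,log=-}
step 3 deliver 3→2: —
step 4 deliver 2→4: 4={foll,b=7,log=-}
step 5 deliver 4→2: 2={lead,b=7,log=-}
step 6 deliver 2→1: 1={foll,b=7,log=-}
step 7 deliver 1→2: —
step 8 deliver 3→1: —
step 9 deliver 2→4: —
step 10 deliver 1→3: —
step 11 timeout(0): 0={cand,b=5,log=-}
step 12 deliver 1→3: —
step 13 propose(2,'y'): —
step 14 deliver 2→0: 0={foll,b=7,log=-}
step 15 deliver 0→2: —
step 16 deliver 2→4: 4={foll,b=7,log=y}
step 17 deliver 4→2: —
step 18 deliver 2→1: 1={foll,b=7,log=y}
step 19 deliver 1→2: 2={lead,b=7,log=y}
step 20 timeout(2): 2={cand,b=12,log=y}
step 21 deliver 3→2: —
step 22 deliver 4→0: —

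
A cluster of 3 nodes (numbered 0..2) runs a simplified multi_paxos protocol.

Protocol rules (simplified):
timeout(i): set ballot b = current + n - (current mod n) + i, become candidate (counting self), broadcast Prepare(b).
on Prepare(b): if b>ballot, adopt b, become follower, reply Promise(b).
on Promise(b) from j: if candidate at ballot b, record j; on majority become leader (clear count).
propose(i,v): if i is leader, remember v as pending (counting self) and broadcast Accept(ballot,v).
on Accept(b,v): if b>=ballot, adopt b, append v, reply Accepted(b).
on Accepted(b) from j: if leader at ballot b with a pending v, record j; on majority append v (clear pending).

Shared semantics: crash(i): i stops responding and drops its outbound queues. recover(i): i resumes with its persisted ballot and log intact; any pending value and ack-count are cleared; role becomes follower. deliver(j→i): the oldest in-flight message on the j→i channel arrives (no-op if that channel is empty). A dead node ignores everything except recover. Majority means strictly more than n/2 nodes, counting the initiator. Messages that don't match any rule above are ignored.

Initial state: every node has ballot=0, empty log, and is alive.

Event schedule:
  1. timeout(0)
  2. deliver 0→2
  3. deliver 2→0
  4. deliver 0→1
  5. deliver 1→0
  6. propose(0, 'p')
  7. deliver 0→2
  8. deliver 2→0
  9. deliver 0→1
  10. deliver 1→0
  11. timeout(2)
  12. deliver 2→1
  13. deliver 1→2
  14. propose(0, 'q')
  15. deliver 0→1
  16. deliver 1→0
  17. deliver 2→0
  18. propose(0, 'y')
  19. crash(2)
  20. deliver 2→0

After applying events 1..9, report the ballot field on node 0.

1. timeout(0):  <0:cand b3 ->
2. deliver 0→2:  <2:foll b3 ->
3. deliver 2→0:  <0:lead b3 ->
4. deliver 0→1:  <1:foll b3 ->
5. deliver 1→0:  nop
6. propose(0,'p'):  nop
7. deliver 0→2:  <2:foll b3 p>
8. deliver 2→0:  <0:lead b3 p>
9. deliver 0→1:  <1:foll b3 p>

3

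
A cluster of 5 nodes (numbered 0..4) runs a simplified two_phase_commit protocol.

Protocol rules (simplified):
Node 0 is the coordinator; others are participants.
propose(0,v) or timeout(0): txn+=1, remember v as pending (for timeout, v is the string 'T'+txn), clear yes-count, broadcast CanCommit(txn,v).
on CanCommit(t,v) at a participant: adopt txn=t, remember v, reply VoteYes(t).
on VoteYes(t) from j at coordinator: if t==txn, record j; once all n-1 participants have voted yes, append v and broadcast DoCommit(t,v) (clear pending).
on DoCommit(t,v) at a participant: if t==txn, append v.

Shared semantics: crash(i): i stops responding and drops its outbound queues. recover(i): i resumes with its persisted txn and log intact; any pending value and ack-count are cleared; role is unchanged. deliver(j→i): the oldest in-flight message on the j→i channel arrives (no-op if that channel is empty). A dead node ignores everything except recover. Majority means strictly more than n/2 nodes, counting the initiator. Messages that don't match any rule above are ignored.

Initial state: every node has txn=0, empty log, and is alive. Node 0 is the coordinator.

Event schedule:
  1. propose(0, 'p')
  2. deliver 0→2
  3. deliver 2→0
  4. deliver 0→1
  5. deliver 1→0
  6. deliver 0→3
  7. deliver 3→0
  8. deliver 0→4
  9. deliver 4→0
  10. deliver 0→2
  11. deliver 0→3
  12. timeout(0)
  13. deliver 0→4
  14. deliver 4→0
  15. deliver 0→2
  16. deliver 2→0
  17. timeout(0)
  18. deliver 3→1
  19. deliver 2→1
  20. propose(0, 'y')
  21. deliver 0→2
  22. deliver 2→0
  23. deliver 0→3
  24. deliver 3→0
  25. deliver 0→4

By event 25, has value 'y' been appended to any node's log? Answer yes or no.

step 1 propose(0,'p'): 0={coor,t=1,log=-}
step 2 deliver 0→2: 2={part,t=1,log=-}
step 3 deliver 2→0: —
step 4 deliver 0→1: 1={part,t=1,log=-}
step 5 deliver 1→0: —
step 6 deliver 0→3: 3={part,t=1,log=-}
step 7 deliver 3→0: —
step 8 deliver 0→4: 4={part,t=1,log=-}
step 9 deliver 4→0: 0={coor,t=1,log=p}
step 10 deliver 0→2: 2={part,t=1,log=p}
step 11 deliver 0→3: 3={part,t=1,log=p}
step 12 timeout(0): 0={coor,t=2,log=p}
step 13 deliver 0→4: 4={part,t=1,log=p}
step 14 deliver 4→0: —
step 15 deliver 0→2: 2={part,t=2,log=p}
step 16 deliver 2→0: —
step 17 timeout(0): 0={coor,t=3,log=p}
step 18 deliver 3→1: —
step 19 deliver 2→1: —
step 20 propose(0,'y'): 0={coor,t=4,log=p}
step 21 deliver 0→2: 2={part,t=3,log=p}
step 22 deliver 2→0: —
step 23 deliver 0→3: 3={part,t=2,log=p}
step 24 deliver 3→0: —
step 25 deliver 0→4: 4={part,t=2,log=p}

no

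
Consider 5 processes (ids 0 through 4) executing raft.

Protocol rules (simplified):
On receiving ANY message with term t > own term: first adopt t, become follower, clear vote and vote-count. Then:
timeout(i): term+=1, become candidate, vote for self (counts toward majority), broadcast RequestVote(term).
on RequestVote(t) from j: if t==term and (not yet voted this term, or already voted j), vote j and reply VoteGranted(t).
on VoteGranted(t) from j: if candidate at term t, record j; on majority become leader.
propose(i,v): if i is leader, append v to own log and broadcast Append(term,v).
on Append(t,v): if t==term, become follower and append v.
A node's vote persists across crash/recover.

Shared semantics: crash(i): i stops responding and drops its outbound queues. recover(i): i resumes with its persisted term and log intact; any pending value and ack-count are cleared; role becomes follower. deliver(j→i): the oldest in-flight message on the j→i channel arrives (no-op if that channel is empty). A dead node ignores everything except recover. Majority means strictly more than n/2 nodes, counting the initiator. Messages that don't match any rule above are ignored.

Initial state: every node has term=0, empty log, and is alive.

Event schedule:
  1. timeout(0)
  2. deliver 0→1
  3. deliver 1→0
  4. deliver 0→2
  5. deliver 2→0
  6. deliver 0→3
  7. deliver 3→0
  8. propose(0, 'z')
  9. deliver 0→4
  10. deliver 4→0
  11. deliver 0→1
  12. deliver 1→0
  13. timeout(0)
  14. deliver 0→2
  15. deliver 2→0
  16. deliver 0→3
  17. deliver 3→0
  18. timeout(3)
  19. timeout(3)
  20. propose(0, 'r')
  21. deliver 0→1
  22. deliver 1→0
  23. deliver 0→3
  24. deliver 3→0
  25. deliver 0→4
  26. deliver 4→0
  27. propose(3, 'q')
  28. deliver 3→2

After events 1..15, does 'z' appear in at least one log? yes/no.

step 1 timeout(0): 0={cand,t=1,log=-}
step 2 deliver 0→1: 1={foll,t=1,log=-}
step 3 deliver 1→0: —
step 4 deliver 0→2: 2={foll,t=1,log=-}
step 5 deliver 2→0: 0={lead,t=1,log=-}
step 6 deliver 0→3: 3={foll,t=1,log=-}
step 7 deliver 3→0: —
step 8 propose(0,'z'): 0={lead,t=1,log=z}
step 9 deliver 0→4: 4={foll,t=1,log=-}
step 10 deliver 4→0: —
step 11 deliver 0→1: 1={foll,t=1,log=z}
step 12 deliver 1→0: —
step 13 timeout(0): 0={cand,t=2,log=z}
step 14 deliver 0→2: 2={foll,t=1,log=z}
step 15 deliver 2→0: —

yes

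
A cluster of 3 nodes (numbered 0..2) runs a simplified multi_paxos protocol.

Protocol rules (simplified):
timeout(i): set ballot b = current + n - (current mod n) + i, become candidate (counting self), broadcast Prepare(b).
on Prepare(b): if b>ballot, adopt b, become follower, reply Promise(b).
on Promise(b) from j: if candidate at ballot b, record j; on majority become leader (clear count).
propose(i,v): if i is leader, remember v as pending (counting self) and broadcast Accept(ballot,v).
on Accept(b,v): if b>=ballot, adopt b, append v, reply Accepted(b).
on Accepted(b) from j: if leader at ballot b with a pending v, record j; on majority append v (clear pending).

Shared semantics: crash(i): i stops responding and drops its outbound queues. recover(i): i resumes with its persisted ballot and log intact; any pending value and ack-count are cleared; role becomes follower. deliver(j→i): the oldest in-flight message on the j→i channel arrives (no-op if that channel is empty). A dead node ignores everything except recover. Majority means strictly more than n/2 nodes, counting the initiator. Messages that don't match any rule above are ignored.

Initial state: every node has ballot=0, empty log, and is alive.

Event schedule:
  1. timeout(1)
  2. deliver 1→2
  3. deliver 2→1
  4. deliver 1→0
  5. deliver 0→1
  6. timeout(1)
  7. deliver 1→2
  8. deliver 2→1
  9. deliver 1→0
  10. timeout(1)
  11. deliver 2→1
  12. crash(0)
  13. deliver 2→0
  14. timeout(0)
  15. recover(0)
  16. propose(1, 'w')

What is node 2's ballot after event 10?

[1] timeout(1) → N1(cand b4 [-])
[2] deliver 1→2 → N2(foll b4 [-])
[3] deliver 2→1 → N1(lead b4 [-])
[4] deliver 1→0 → N0(foll b4 [-])
[5] deliver 0→1 → ∅
[6] timeout(1) → N1(cand b7 [-])
[7] deliver 1→2 → N2(foll b7 [-])
[8] deliver 2→1 → N1(lead b7 [-])
[9] deliver 1→0 → N0(foll b7 [-])
[10] timeout(1) → N1(cand b10 [-])

7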